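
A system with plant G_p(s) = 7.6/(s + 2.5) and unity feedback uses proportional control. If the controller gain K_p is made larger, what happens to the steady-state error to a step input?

The position error constant K_pos = K_p·G_p(0) grows with K_p, and e_ss = 1/(1+K_pos) falls.

decrease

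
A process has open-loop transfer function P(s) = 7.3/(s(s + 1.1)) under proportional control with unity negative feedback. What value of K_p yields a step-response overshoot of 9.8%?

From %OS = 100·exp(−πζ/√(1−ζ²)) = 9.8%, ζ = −ln(0.098)/√(π²+ln²(0.098)) = 0.5945.
Characteristic equation s² + 1.1s + 7.3K_p = 0 gives ζ = 1.1/(2√(7.3K_p)).
Setting ζ = 0.5945: √(7.3K_p) = 1.1/(2·0.5945) = 0.9251, so K_p = 0.8559/7.3 = 0.117.

K_p = 0.117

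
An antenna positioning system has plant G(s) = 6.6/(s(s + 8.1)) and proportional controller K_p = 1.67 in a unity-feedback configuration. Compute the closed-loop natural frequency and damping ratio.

ω_n = 3.32 rad/s, ζ = 1.22

The closed-loop denominator is s(s+8.1) + 1.67·6.6 = s² + 8.1s + 11.02.
Matching s² + 2ζω_n s + ω_n²: ω_n = √11.02 = 3.32 rad/s and 2ζω_n = 8.1, so ζ = 8.1/(2·3.32) = 1.22.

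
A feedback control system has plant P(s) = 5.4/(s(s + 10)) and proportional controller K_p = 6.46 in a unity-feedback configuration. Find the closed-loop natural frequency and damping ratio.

1 + K_p·P(s) = 0 gives s² + 10s + 34.88 = 0.
So ω_n² = 34.88 ⇒ ω_n = 5.906 rad/s, and ζ = 10/(2ω_n) = 0.847.

ω_n = 5.91 rad/s, ζ = 0.847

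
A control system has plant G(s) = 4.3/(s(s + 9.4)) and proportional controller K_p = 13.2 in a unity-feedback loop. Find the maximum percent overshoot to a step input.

From 1 + K_pG(s) = 0: s² + 9.4s + 56.76 = 0 ⇒ ω_n = 7.534, ζ = 0.6238.
%OS = 100·exp(−πζ/√(1−ζ²)) = 100·exp(−π·0.6238/√0.6108) = 8.15%.

8.15%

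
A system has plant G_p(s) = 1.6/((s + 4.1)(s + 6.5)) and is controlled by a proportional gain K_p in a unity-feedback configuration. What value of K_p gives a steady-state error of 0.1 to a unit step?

K_p = 150

For a type-0 loop with proportional control, e_ss = 1/(1 + K_p·G_p(0)).
G_p(0) = 0.06004. Require 1/(1 + K_p·0.06004) = 0.1, so 1 + 0.06004·K_p = 10.
K_p = (10 − 1)/0.06004 = 150.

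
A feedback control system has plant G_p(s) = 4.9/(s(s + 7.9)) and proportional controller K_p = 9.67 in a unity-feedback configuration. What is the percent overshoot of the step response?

11.1%

From 1 + K_pG_p(s) = 0: s² + 7.9s + 47.38 = 0 ⇒ ω_n = 6.884, ζ = 0.5738.
%OS = 100·exp(−πζ/√(1−ζ²)) = 100·exp(−π·0.5738/√0.6707) = 11.1%.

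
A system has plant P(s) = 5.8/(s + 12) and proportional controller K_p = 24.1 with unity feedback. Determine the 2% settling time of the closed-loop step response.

Closed-loop transfer function: T(s) = K_p·P(s)/(1 + K_p·P(s)) = 139.8/(s + 12 + 139.8) = 139.8/(s + 151.8).
Time constant τ = 1/151.8 = 0.006588 s, so the 2% settling time is about 4τ = 0.0264 s.

T_s ≈ 0.0264 s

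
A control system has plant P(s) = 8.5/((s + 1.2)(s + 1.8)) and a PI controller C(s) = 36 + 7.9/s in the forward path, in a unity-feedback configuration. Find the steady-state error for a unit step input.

0

The open loop C(s)P(s) has a pole at the origin (type 1), so the static position error constant is infinite and e_ss = 1/(1+∞) = 0.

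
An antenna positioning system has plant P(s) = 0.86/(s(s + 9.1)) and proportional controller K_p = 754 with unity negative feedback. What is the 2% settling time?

T_s ≈ 0.879 s

From 1 + K_pP(s) = 0: s² + 9.1s + 648.4 = 0 ⇒ ω_n = 25.46, ζ = 0.1787.
2% settling time T_s ≈ 4/(ζω_n) = 4/4.55 = 0.879 s.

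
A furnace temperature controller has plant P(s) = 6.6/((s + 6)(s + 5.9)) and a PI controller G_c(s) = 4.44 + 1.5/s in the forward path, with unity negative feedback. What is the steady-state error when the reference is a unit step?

0

The open loop G_c(s)P(s) has a pole at the origin (type 1), so the static position error constant is infinite and e_ss = 1/(1+∞) = 0.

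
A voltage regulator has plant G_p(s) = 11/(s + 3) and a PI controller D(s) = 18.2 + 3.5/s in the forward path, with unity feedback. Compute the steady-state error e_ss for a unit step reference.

The open loop D(s)G_p(s) has a pole at the origin (type 1), so the static position error constant is infinite and e_ss = 1/(1+∞) = 0.

0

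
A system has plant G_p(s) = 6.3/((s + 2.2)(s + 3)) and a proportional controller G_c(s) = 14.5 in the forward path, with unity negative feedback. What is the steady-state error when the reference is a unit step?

0.0674

The loop is type 0. Static position error constant K_pos = G_c(0)·G_p(0) = 14.5·0.9545 = 13.84.
Steady-state error to a unit step: e_ss = 1/(1+K_pos) = 1/14.84 = 0.0674.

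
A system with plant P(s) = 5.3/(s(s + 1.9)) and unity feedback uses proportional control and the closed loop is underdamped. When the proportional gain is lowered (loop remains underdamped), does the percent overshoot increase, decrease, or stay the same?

decrease

ζ = 1.9/(2√(5.3K_p)) rises as K_p falls; higher damping means less overshoot.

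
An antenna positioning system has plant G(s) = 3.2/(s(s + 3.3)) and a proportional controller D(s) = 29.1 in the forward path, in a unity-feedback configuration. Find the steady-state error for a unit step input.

0

The open loop D(s)G(s) has a pole at the origin (type 1), so the static position error constant is infinite and e_ss = 1/(1+∞) = 0.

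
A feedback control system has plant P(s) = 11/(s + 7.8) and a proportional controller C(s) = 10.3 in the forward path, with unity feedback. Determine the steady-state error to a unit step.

The loop is type 0. Static position error constant K_pos = C(0)·P(0) = 10.3·1.41 = 14.53.
Steady-state error to a unit step: e_ss = 1/(1+K_pos) = 1/15.53 = 0.0644.

0.0644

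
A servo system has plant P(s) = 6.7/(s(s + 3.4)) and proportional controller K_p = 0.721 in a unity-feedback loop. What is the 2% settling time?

From 1 + K_pP(s) = 0: s² + 3.4s + 4.831 = 0 ⇒ ω_n = 2.198, ζ = 0.7735.
2% settling time T_s ≈ 4/(ζω_n) = 4/1.7 = 2.35 s.

T_s ≈ 2.35 s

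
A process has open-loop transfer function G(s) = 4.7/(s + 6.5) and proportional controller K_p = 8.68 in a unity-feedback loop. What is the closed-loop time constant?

Closed-loop transfer function: T(s) = K_p·G(s)/(1 + K_p·G(s)) = 40.8/(s + 6.5 + 40.8) = 40.8/(s + 47.3).
Time constant τ = 1/47.3 = 0.0211 s.

τ = 0.0211 s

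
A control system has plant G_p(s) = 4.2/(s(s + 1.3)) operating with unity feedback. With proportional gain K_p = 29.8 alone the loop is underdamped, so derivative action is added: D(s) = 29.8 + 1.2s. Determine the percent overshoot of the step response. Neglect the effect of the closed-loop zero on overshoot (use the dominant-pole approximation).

39.5%

Forward path: (29.8 + 1.2s)·4.2/(s(s+1.3)). The closed-loop characteristic equation is s² + (1.3 + 4.2·1.2)s + 4.2·29.8 = 0.
That is s² + 6.34s + 125.2 = 0, so ω_n = 11.19 rad/s and ζ = 6.34/(2·11.19) = 0.2834.
%OS = 100·exp(−πζ/√(1−ζ²)) = 39.5%.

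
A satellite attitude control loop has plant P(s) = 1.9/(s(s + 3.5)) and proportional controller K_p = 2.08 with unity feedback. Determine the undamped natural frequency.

With unity feedback the closed-loop characteristic equation is s² + 3.5s + 2.08·1.9 = s² + 3.5s + 3.952 = 0.
So ω_n² = 3.952 ⇒ ω_n = 1.988 rad/s, and ζ = 3.5/(2ω_n) = 0.88.

ω_n = 1.99 rad/s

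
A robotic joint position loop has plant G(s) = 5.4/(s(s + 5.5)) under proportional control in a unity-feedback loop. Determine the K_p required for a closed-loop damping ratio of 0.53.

K_p = 4.99

Closed-loop characteristic equation: s² + 5.5s + K_p·5.4 = 0.
So ω_n = √(5.4K_p) and 2ζω_n = 5.5, giving ζ = 5.5/(2√(5.4K_p)).
Setting ζ = 0.53: √(5.4K_p) = 5.5/(2·0.53) = 5.189, so K_p = 26.92/5.4 = 4.99.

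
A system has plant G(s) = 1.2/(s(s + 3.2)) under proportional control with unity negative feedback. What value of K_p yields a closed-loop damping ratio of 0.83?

K_p = 3.1

Closed-loop characteristic equation: s² + 3.2s + K_p·1.2 = 0.
So ω_n = √(1.2K_p) and 2ζω_n = 3.2, giving ζ = 3.2/(2√(1.2K_p)).
Setting ζ = 0.83: √(1.2K_p) = 3.2/(2·0.83) = 1.928, so K_p = 3.716/1.2 = 3.1.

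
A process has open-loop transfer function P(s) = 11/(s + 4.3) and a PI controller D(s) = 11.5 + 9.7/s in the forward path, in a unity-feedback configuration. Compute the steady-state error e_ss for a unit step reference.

The open loop D(s)P(s) has a pole at the origin (type 1), so the static position error constant is infinite and e_ss = 1/(1+∞) = 0.

0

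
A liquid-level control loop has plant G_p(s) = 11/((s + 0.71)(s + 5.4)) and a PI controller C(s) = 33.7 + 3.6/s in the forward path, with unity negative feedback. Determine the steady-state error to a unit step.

0

The open loop C(s)G_p(s) has a pole at the origin (type 1), so the static position error constant is infinite and e_ss = 1/(1+∞) = 0.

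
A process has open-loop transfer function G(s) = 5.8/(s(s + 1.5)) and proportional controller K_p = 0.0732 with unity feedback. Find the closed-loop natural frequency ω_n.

1 + K_p·G(s) = 0 gives s² + 1.5s + 0.4246 = 0.
So ω_n² = 0.4246 ⇒ ω_n = 0.6516 rad/s, and ζ = 1.5/(2ω_n) = 1.15.

ω_n = 0.652 rad/s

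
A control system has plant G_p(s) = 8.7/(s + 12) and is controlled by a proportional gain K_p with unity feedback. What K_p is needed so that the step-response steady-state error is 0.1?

K_p = 12.4

Steady-state error for a unit step on this type-0 loop is 1/(1 + K_p·G_p(0)).
G_p(0) = 0.725. Require 1/(1 + K_p·0.725) = 0.1, so 1 + 0.725·K_p = 10.
K_p = (10 − 1)/0.725 = 12.4.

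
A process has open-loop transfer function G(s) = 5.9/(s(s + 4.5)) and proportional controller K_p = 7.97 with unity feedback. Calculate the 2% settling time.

From 1 + K_pG(s) = 0: s² + 4.5s + 47.02 = 0 ⇒ ω_n = 6.857, ζ = 0.3281.
2% settling time T_s ≈ 4/(ζω_n) = 4/2.25 = 1.78 s.

T_s ≈ 1.78 s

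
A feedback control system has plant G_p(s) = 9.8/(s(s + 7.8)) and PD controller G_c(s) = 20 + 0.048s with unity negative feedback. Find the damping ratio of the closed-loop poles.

Forward path: (20 + 0.048s)·9.8/(s(s+7.8)). The closed-loop characteristic equation is s² + (7.8 + 9.8·0.048)s + 9.8·20 = 0.
That is s² + 8.27s + 196 = 0, so ω_n = 14 rad/s and ζ = 8.27/(2·14) = 0.2954.

ζ = 0.295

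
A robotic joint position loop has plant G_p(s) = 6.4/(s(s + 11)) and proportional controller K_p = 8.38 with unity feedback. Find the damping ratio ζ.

The closed-loop denominator is s(s+11) + 8.38·6.4 = s² + 11s + 53.63.
So ω_n² = 53.63 ⇒ ω_n = 7.323 rad/s, and ζ = 11/(2ω_n) = 0.751.

ζ = 0.751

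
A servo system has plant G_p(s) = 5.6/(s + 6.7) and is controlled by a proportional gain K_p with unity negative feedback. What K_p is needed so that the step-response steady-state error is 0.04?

K_p = 28.7

Steady-state error for a unit step on this type-0 loop is 1/(1 + K_p·G_p(0)).
G_p(0) = 0.8358. Require 1/(1 + K_p·0.8358) = 0.04, so 1 + 0.8358·K_p = 25.
K_p = (25 − 1)/0.8358 = 28.7.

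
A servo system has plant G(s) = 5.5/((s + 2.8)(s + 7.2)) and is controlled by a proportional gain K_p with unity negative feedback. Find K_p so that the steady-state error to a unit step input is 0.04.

For a type-0 loop with proportional control, e_ss = 1/(1 + K_p·G(0)).
G(0) = 0.2728. Require 1/(1 + K_p·0.2728) = 0.04, so 1 + 0.2728·K_p = 25.
K_p = (25 − 1)/0.2728 = 88.

K_p = 88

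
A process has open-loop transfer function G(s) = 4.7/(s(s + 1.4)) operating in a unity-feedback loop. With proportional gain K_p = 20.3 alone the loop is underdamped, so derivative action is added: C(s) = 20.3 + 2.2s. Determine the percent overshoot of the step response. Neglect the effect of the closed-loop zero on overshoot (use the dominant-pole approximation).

9.42%

Forward path: (20.3 + 2.2s)·4.7/(s(s+1.4)). The closed-loop characteristic equation is s² + (1.4 + 4.7·2.2)s + 4.7·20.3 = 0.
That is s² + 11.74s + 95.41 = 0, so ω_n = 9.768 rad/s and ζ = 11.74/(2·9.768) = 0.601.
%OS = 100·exp(−πζ/√(1−ζ²)) = 9.42%.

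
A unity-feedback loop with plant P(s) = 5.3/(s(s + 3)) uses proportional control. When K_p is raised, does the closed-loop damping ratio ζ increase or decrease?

ζ = 3/(2√(5.3K_p)); increasing K_p raises the denominator, so ζ falls.

decrease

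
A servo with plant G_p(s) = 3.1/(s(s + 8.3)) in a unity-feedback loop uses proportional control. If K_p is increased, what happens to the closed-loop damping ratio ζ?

decrease

ζ = 8.3/(2√(3.1K_p)); increasing K_p raises the denominator, so ζ falls.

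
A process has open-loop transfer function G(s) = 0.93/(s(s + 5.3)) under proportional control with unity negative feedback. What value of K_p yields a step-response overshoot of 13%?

From %OS = 100·exp(−πζ/√(1−ζ²)) = 13%, ζ = −ln(0.13)/√(π²+ln²(0.13)) = 0.5446.
Characteristic equation s² + 5.3s + 0.93K_p = 0 gives ζ = 5.3/(2√(0.93K_p)).
Setting ζ = 0.5446: √(0.93K_p) = 5.3/(2·0.5446) = 4.866, so K_p = 23.67/0.93 = 25.5.

K_p = 25.5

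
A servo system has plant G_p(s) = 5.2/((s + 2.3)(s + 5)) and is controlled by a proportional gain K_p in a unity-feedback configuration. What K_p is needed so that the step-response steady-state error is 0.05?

The loop is type 0, so e_ss(step) = 1/(1 + K_pos) with K_pos = K_p·G_p(0).
G_p(0) = 0.4522. Require 1/(1 + K_p·0.4522) = 0.05, so 1 + 0.4522·K_p = 20.
K_p = (20 − 1)/0.4522 = 42.

K_p = 42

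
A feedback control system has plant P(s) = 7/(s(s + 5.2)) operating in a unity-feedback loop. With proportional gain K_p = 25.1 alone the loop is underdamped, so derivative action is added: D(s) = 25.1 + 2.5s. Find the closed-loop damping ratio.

Forward path: (25.1 + 2.5s)·7/(s(s+5.2)). The closed-loop characteristic equation is s² + (5.2 + 7·2.5)s + 7·25.1 = 0.
That is s² + 22.7s + 175.7 = 0, so ω_n = 13.26 rad/s and ζ = 22.7/(2·13.26) = 0.8563.

ζ = 0.856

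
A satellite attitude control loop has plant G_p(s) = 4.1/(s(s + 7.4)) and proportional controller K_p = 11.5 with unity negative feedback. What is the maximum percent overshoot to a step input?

13.4%

The closed-loop denominator s² + 7.4s + 47.15 gives ω_n = √47.15 = 6.867 and ζ = 7.4/(2ω_n) = 0.5388.
%OS = 100·exp(−πζ/√(1−ζ²)) = 100·exp(−π·0.5388/√0.7097) = 13.4%.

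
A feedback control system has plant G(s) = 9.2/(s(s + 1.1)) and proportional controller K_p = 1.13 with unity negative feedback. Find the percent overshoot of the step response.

The closed-loop denominator s² + 1.1s + 10.4 gives ω_n = √10.4 = 3.224 and ζ = 1.1/(2ω_n) = 0.1706.
%OS = 100·exp(−πζ/√(1−ζ²)) = 100·exp(−π·0.1706/√0.9709) = 58%.

58%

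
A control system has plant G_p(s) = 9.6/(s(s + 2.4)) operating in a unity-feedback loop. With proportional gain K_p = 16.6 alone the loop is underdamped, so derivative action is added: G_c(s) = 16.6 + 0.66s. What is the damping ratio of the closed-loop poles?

Forward path: (16.6 + 0.66s)·9.6/(s(s+2.4)). The closed-loop characteristic equation is s² + (2.4 + 9.6·0.66)s + 9.6·16.6 = 0.
That is s² + 8.736s + 159.4 = 0, so ω_n = 12.62 rad/s and ζ = 8.736/(2·12.62) = 0.346.

ζ = 0.346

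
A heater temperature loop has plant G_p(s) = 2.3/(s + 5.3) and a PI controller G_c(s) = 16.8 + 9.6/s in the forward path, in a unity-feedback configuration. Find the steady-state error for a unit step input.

The open loop G_c(s)G_p(s) has a pole at the origin (type 1), so the static position error constant is infinite and e_ss = 1/(1+∞) = 0.

0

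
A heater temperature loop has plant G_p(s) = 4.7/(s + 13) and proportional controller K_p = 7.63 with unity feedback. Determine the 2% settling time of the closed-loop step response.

Closed-loop transfer function: T(s) = K_p·G_p(s)/(1 + K_p·G_p(s)) = 35.86/(s + 13 + 35.86) = 35.86/(s + 48.86).
Time constant τ = 1/48.86 = 0.02047 s, so the 2% settling time is about 4τ = 0.0819 s.

T_s ≈ 0.0819 s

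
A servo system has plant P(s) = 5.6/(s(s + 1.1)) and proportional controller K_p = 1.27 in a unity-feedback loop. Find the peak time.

T_p = 1.2 s

The closed-loop denominator s² + 1.1s + 7.112 gives ω_n = √7.112 = 2.667 and ζ = 1.1/(2ω_n) = 0.2062.
Damped frequency ω_d = ω_n√(1−ζ²) = 2.61 rad/s, so peak time T_p = π/ω_d = 1.2 s.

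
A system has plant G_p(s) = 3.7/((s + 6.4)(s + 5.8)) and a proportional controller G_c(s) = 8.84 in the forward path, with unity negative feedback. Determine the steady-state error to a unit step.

0.532

The loop is type 0. Static position error constant K_pos = G_c(0)·G_p(0) = 8.84·0.09968 = 0.8811.
Steady-state error to a unit step: e_ss = 1/(1+K_pos) = 1/1.881 = 0.532.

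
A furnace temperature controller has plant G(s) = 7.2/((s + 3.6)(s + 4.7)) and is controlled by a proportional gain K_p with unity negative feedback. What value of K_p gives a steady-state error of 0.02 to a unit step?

Steady-state error for a unit step on this type-0 loop is 1/(1 + K_p·G(0)).
G(0) = 0.4255. Require 1/(1 + K_p·0.4255) = 0.02, so 1 + 0.4255·K_p = 50.
K_p = (50 − 1)/0.4255 = 115.

K_p = 115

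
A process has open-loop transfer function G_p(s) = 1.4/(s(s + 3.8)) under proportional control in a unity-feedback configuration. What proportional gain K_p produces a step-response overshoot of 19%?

K_p = 11.8

From %OS = 100·exp(−πζ/√(1−ζ²)) = 19%, ζ = −ln(0.19)/√(π²+ln²(0.19)) = 0.4673.
Characteristic equation s² + 3.8s + 1.4K_p = 0 gives ζ = 3.8/(2√(1.4K_p)).
Setting ζ = 0.4673: √(1.4K_p) = 3.8/(2·0.4673) = 4.066, so K_p = 16.53/1.4 = 11.8.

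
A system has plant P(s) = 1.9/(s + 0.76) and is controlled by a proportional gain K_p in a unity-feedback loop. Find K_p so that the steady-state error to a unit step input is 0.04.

For a type-0 loop with proportional control, e_ss = 1/(1 + K_p·P(0)).
P(0) = 2.5. Require 1/(1 + K_p·2.5) = 0.04, so 1 + 2.5·K_p = 25.
K_p = (25 − 1)/2.5 = 9.6.

K_p = 9.6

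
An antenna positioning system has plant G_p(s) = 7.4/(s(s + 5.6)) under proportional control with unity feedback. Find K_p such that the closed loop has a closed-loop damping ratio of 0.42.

K_p = 6.01

Closed-loop characteristic equation: s² + 5.6s + K_p·7.4 = 0.
So ω_n = √(7.4K_p) and 2ζω_n = 5.6, giving ζ = 5.6/(2√(7.4K_p)).
Setting ζ = 0.42: √(7.4K_p) = 5.6/(2·0.42) = 6.667, so K_p = 44.44/7.4 = 6.01.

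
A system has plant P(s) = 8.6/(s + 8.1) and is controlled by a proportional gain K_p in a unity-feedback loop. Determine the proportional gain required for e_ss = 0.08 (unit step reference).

K_p = 10.8

The loop is type 0, so e_ss(step) = 1/(1 + K_pos) with K_pos = K_p·P(0).
P(0) = 1.062. Require 1/(1 + K_p·1.062) = 0.08, so 1 + 1.062·K_p = 12.5.
K_p = (12.5 − 1)/1.062 = 10.8.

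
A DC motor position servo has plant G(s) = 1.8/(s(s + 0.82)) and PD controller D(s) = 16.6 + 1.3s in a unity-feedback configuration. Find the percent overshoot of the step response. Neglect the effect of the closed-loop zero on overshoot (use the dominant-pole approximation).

Forward path: (16.6 + 1.3s)·1.8/(s(s+0.82)). The closed-loop characteristic equation is s² + (0.82 + 1.8·1.3)s + 1.8·16.6 = 0.
That is s² + 3.16s + 29.88 = 0, so ω_n = 5.466 rad/s and ζ = 3.16/(2·5.466) = 0.289.
%OS = 100·exp(−πζ/√(1−ζ²)) = 38.7%.

38.7%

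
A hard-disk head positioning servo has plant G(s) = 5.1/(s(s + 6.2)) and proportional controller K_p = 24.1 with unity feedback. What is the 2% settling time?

The closed-loop denominator s² + 6.2s + 122.9 gives ω_n = √122.9 = 11.09 and ζ = 6.2/(2ω_n) = 0.2796.
2% settling time T_s ≈ 4/(ζω_n) = 4/3.1 = 1.29 s.

T_s ≈ 1.29 s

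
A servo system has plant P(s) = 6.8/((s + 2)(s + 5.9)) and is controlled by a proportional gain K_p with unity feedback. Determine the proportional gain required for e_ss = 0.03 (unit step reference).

K_p = 56.1

For a type-0 loop with proportional control, e_ss = 1/(1 + K_p·P(0)).
P(0) = 0.5763. Require 1/(1 + K_p·0.5763) = 0.03, so 1 + 0.5763·K_p = 33.33.
K_p = (33.33 − 1)/0.5763 = 56.1.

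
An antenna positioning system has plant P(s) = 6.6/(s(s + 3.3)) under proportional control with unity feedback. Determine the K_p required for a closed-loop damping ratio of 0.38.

Closed-loop characteristic equation: s² + 3.3s + K_p·6.6 = 0.
So ω_n = √(6.6K_p) and 2ζω_n = 3.3, giving ζ = 3.3/(2√(6.6K_p)).
Setting ζ = 0.38: √(6.6K_p) = 3.3/(2·0.38) = 4.342, so K_p = 18.85/6.6 = 2.86.

K_p = 2.86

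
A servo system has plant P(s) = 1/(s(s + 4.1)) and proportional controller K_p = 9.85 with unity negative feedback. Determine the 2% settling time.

T_s ≈ 1.95 s

Closed-loop characteristic equation: s² + 4.1s + 9.85 = 0, so ω_n = 3.138 rad/s and ζ = 4.1/(2·3.138) = 0.6532.
2% settling time T_s ≈ 4/(ζω_n) = 4/2.05 = 1.95 s.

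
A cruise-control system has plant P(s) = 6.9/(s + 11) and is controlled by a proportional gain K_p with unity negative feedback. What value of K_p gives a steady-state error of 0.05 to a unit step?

K_p = 30.3

For a type-0 loop with proportional control, e_ss = 1/(1 + K_p·P(0)).
P(0) = 0.6273. Require 1/(1 + K_p·0.6273) = 0.05, so 1 + 0.6273·K_p = 20.
K_p = (20 − 1)/0.6273 = 30.3.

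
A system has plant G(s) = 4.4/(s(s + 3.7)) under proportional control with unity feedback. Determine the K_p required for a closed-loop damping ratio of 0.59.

Closed-loop characteristic equation: s² + 3.7s + K_p·4.4 = 0.
So ω_n = √(4.4K_p) and 2ζω_n = 3.7, giving ζ = 3.7/(2√(4.4K_p)).
Setting ζ = 0.59: √(4.4K_p) = 3.7/(2·0.59) = 3.136, so K_p = 9.832/4.4 = 2.23.

K_p = 2.23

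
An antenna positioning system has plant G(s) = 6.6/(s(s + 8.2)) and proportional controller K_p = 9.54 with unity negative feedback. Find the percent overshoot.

Closed-loop characteristic equation: s² + 8.2s + 62.96 = 0, so ω_n = 7.935 rad/s and ζ = 8.2/(2·7.935) = 0.5167.
%OS = 100·exp(−πζ/√(1−ζ²)) = 100·exp(−π·0.5167/√0.733) = 15%.

15%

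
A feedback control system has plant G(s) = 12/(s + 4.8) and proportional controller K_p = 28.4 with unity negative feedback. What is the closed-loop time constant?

τ = 0.00289 s

Closed-loop transfer function: T(s) = K_p·G(s)/(1 + K_p·G(s)) = 340.8/(s + 4.8 + 340.8) = 340.8/(s + 345.6).
Time constant τ = 1/345.6 = 0.00289 s.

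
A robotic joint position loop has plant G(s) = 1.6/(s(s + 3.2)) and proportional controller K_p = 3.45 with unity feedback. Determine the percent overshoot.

Closed-loop characteristic equation: s² + 3.2s + 5.52 = 0, so ω_n = 2.349 rad/s and ζ = 3.2/(2·2.349) = 0.681.
%OS = 100·exp(−πζ/√(1−ζ²)) = 100·exp(−π·0.681/√0.5362) = 5.38%.

5.38%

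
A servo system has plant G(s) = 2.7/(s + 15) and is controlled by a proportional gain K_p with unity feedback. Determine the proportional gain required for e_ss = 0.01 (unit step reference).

K_p = 550

For a type-0 loop with proportional control, e_ss = 1/(1 + K_p·G(0)).
G(0) = 0.18. Require 1/(1 + K_p·0.18) = 0.01, so 1 + 0.18·K_p = 100.
K_p = (100 − 1)/0.18 = 550.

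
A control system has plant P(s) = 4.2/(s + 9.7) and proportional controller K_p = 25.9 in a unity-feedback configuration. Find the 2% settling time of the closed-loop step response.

Closed-loop transfer function: T(s) = K_p·P(s)/(1 + K_p·P(s)) = 108.8/(s + 9.7 + 108.8) = 108.8/(s + 118.5).
Time constant τ = 1/118.5 = 0.00844 s, so the 2% settling time is about 4τ = 0.0338 s.

T_s ≈ 0.0338 s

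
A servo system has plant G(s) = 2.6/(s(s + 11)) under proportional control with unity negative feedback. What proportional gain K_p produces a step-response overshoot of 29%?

K_p = 86.6

From %OS = 100·exp(−πζ/√(1−ζ²)) = 29%, ζ = −ln(0.29)/√(π²+ln²(0.29)) = 0.3666.
Characteristic equation s² + 11s + 2.6K_p = 0 gives ζ = 11/(2√(2.6K_p)).
Setting ζ = 0.3666: √(2.6K_p) = 11/(2·0.3666) = 15, so K_p = 225.1/2.6 = 86.6.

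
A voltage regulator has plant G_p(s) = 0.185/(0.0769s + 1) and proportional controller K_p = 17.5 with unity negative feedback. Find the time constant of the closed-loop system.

Closed loop: T(s) = K_p·G_p/(1+K_p·G_p) = 3.237/(0.0769s + 1 + 3.237), with pole at s = −(1 + 3.237)/0.0769 = −55.1.
Closed-loop time constant τ = 1/55.1 = 0.0181 s.

τ = 0.0181 s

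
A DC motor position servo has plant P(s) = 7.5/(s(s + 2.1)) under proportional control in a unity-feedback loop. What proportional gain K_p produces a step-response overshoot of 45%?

K_p = 2.42

From %OS = 100·exp(−πζ/√(1−ζ²)) = 45%, ζ = −ln(0.45)/√(π²+ln²(0.45)) = 0.2463.
Characteristic equation s² + 2.1s + 7.5K_p = 0 gives ζ = 2.1/(2√(7.5K_p)).
Setting ζ = 0.2463: √(7.5K_p) = 2.1/(2·0.2463) = 4.262, so K_p = 18.17/7.5 = 2.42.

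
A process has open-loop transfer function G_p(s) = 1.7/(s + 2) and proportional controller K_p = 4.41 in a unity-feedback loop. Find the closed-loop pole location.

Closed-loop transfer function: T(s) = K_p·G_p(s)/(1 + K_p·G_p(s)) = 7.497/(s + 2 + 7.497) = 7.497/(s + 9.497).
The closed-loop pole is at s = −9.497.

s = -9.497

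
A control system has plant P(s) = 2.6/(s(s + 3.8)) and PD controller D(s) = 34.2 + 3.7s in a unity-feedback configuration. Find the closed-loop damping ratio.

ζ = 0.712

Forward path: (34.2 + 3.7s)·2.6/(s(s+3.8)). The closed-loop characteristic equation is s² + (3.8 + 2.6·3.7)s + 2.6·34.2 = 0.
That is s² + 13.42s + 88.92 = 0, so ω_n = 9.43 rad/s and ζ = 13.42/(2·9.43) = 0.7116.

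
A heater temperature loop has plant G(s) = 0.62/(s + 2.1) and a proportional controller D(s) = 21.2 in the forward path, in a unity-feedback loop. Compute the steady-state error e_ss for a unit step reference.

0.138

The loop is type 0. Static position error constant K_pos = D(0)·G(0) = 21.2·0.2952 = 6.259.
Steady-state error to a unit step: e_ss = 1/(1+K_pos) = 1/7.259 = 0.138.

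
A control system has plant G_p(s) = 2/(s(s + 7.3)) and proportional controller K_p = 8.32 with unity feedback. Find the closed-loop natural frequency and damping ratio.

ω_n = 4.08 rad/s, ζ = 0.895

With unity feedback the closed-loop characteristic equation is s² + 7.3s + 8.32·2 = s² + 7.3s + 16.64 = 0.
So ω_n² = 16.64 ⇒ ω_n = 4.079 rad/s, and ζ = 7.3/(2ω_n) = 0.895.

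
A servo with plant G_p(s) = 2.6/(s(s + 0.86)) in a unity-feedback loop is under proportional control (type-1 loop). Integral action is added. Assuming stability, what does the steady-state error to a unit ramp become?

0

The integrator raises the loop to type 2, so K_v → ∞ and e_ss to a ramp is zero.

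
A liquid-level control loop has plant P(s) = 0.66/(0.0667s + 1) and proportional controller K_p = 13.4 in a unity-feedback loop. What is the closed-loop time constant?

τ = 0.00678 s

Closed loop: T(s) = K_p·P/(1+K_p·P) = 8.844/(0.0667s + 1 + 8.844), with pole at s = −(1 + 8.844)/0.0667 = −147.6.
Closed-loop time constant τ = 1/147.6 = 0.00678 s.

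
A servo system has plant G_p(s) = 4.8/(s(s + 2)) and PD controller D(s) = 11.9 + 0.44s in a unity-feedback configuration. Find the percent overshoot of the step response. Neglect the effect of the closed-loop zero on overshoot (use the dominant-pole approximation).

Forward path: (11.9 + 0.44s)·4.8/(s(s+2)). The closed-loop characteristic equation is s² + (2 + 4.8·0.44)s + 4.8·11.9 = 0.
That is s² + 4.112s + 57.12 = 0, so ω_n = 7.558 rad/s and ζ = 4.112/(2·7.558) = 0.272.
%OS = 100·exp(−πζ/√(1−ζ²)) = 41.1%.

41.1%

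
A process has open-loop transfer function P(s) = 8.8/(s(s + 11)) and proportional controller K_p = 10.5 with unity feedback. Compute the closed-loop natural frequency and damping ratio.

With unity feedback the closed-loop characteristic equation is s² + 11s + 10.5·8.8 = s² + 11s + 92.4 = 0.
So ω_n² = 92.4 ⇒ ω_n = 9.612 rad/s, and ζ = 11/(2ω_n) = 0.572.

ω_n = 9.61 rad/s, ζ = 0.572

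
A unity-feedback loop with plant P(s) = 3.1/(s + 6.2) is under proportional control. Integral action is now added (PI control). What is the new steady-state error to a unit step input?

The integrator makes K_pos = lim_{s→0} C(s)G(s) infinite, so e_ss = 1/(1+K_pos) = 0.

0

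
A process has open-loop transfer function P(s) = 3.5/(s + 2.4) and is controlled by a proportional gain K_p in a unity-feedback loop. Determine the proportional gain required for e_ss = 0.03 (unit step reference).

K_p = 22.2

Steady-state error for a unit step on this type-0 loop is 1/(1 + K_p·P(0)).
P(0) = 1.458. Require 1/(1 + K_p·1.458) = 0.03, so 1 + 1.458·K_p = 33.33.
K_p = (33.33 − 1)/1.458 = 22.2.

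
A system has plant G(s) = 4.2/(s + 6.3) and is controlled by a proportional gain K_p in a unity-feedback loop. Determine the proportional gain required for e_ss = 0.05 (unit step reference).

Steady-state error for a unit step on this type-0 loop is 1/(1 + K_p·G(0)).
G(0) = 0.6667. Require 1/(1 + K_p·0.6667) = 0.05, so 1 + 0.6667·K_p = 20.
K_p = (20 − 1)/0.6667 = 28.5.

K_p = 28.5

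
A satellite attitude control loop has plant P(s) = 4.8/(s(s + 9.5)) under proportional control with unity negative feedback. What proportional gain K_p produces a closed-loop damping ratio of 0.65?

Closed-loop characteristic equation: s² + 9.5s + K_p·4.8 = 0.
So ω_n = √(4.8K_p) and 2ζω_n = 9.5, giving ζ = 9.5/(2√(4.8K_p)).
Setting ζ = 0.65: √(4.8K_p) = 9.5/(2·0.65) = 7.308, so K_p = 53.4/4.8 = 11.1.

K_p = 11.1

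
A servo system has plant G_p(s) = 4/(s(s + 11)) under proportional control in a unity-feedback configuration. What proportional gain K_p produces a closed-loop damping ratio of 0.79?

K_p = 12.1

Closed-loop characteristic equation: s² + 11s + K_p·4 = 0.
So ω_n = √(4K_p) and 2ζω_n = 11, giving ζ = 11/(2√(4K_p)).
Setting ζ = 0.79: √(4K_p) = 11/(2·0.79) = 6.962, so K_p = 48.47/4 = 12.1.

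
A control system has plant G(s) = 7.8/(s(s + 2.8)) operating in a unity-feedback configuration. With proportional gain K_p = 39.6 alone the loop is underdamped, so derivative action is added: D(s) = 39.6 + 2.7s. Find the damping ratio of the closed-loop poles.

ζ = 0.679

Forward path: (39.6 + 2.7s)·7.8/(s(s+2.8)). The closed-loop characteristic equation is s² + (2.8 + 7.8·2.7)s + 7.8·39.6 = 0.
That is s² + 23.86s + 308.9 = 0, so ω_n = 17.57 rad/s and ζ = 23.86/(2·17.57) = 0.6788.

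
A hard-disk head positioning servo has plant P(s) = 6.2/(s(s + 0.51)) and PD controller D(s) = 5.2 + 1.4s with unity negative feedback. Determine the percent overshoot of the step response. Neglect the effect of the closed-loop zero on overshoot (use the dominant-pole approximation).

1.32%

Forward path: (5.2 + 1.4s)·6.2/(s(s+0.51)). The closed-loop characteristic equation is s² + (0.51 + 6.2·1.4)s + 6.2·5.2 = 0.
That is s² + 9.19s + 32.24 = 0, so ω_n = 5.678 rad/s and ζ = 9.19/(2·5.678) = 0.8093.
%OS = 100·exp(−πζ/√(1−ζ²)) = 1.32%.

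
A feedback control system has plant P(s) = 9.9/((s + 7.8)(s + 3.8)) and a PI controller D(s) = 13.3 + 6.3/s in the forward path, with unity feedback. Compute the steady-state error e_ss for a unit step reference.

0

The open loop D(s)P(s) has a pole at the origin (type 1), so the static position error constant is infinite and e_ss = 1/(1+∞) = 0.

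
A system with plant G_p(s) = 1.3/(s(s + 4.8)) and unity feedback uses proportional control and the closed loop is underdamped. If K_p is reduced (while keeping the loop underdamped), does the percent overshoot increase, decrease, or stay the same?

ζ = 4.8/(2√(1.3K_p)) rises as K_p falls; higher damping means less overshoot.

decrease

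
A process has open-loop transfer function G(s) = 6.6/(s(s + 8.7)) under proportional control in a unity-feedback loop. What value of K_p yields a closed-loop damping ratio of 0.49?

Closed-loop characteristic equation: s² + 8.7s + K_p·6.6 = 0.
So ω_n = √(6.6K_p) and 2ζω_n = 8.7, giving ζ = 8.7/(2√(6.6K_p)).
Setting ζ = 0.49: √(6.6K_p) = 8.7/(2·0.49) = 8.878, so K_p = 78.81/6.6 = 11.9.

K_p = 11.9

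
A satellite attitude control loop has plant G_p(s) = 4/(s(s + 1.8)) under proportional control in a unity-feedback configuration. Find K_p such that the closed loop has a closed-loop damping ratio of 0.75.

Closed-loop characteristic equation: s² + 1.8s + K_p·4 = 0.
So ω_n = √(4K_p) and 2ζω_n = 1.8, giving ζ = 1.8/(2√(4K_p)).
Setting ζ = 0.75: √(4K_p) = 1.8/(2·0.75) = 1.2, so K_p = 1.44/4 = 0.36.

K_p = 0.36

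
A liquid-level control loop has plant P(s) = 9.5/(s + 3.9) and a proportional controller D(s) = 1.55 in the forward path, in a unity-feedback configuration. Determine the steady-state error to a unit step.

0.209

The loop is type 0. Static position error constant K_pos = D(0)·P(0) = 1.55·2.436 = 3.776.
Steady-state error to a unit step: e_ss = 1/(1+K_pos) = 1/4.776 = 0.209.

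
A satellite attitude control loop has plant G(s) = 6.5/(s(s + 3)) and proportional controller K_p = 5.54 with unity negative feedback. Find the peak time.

T_p = 0.541 s

From 1 + K_pG(s) = 0: s² + 3s + 36.01 = 0 ⇒ ω_n = 6.001, ζ = 0.25.
Damped frequency ω_d = ω_n√(1−ζ²) = 5.81 rad/s, so peak time T_p = π/ω_d = 0.541 s.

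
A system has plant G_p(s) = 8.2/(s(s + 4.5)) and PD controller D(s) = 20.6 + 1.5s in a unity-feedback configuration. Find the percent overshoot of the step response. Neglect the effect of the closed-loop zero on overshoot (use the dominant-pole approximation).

Forward path: (20.6 + 1.5s)·8.2/(s(s+4.5)). The closed-loop characteristic equation is s² + (4.5 + 8.2·1.5)s + 8.2·20.6 = 0.
That is s² + 16.8s + 168.9 = 0, so ω_n = 13 rad/s and ζ = 16.8/(2·13) = 0.6463.
%OS = 100·exp(−πζ/√(1−ζ²)) = 6.99%.

6.99%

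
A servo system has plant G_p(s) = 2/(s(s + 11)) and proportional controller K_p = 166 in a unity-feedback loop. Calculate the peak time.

From 1 + K_pG_p(s) = 0: s² + 11s + 332 = 0 ⇒ ω_n = 18.22, ζ = 0.3019.
Damped frequency ω_d = ω_n√(1−ζ²) = 17.37 rad/s, so peak time T_p = π/ω_d = 0.181 s.

T_p = 0.181 s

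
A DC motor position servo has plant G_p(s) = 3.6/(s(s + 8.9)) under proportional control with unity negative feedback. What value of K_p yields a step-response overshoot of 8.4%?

From %OS = 100·exp(−πζ/√(1−ζ²)) = 8.4%, ζ = −ln(0.084)/√(π²+ln²(0.084)) = 0.6191.
Characteristic equation s² + 8.9s + 3.6K_p = 0 gives ζ = 8.9/(2√(3.6K_p)).
Setting ζ = 0.6191: √(3.6K_p) = 8.9/(2·0.6191) = 7.187, so K_p = 51.66/3.6 = 14.3.

K_p = 14.3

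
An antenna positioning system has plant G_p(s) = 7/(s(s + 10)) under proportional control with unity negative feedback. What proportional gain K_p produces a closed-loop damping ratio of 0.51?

K_p = 13.7

Closed-loop characteristic equation: s² + 10s + K_p·7 = 0.
So ω_n = √(7K_p) and 2ζω_n = 10, giving ζ = 10/(2√(7K_p)).
Setting ζ = 0.51: √(7K_p) = 10/(2·0.51) = 9.804, so K_p = 96.12/7 = 13.7.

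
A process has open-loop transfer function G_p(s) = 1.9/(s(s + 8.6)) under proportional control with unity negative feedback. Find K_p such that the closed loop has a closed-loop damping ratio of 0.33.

Closed-loop characteristic equation: s² + 8.6s + K_p·1.9 = 0.
So ω_n = √(1.9K_p) and 2ζω_n = 8.6, giving ζ = 8.6/(2√(1.9K_p)).
Setting ζ = 0.33: √(1.9K_p) = 8.6/(2·0.33) = 13.03, so K_p = 169.8/1.9 = 89.4.

K_p = 89.4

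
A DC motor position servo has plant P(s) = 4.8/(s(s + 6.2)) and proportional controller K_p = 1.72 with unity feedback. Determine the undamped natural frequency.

With unity feedback the closed-loop characteristic equation is s² + 6.2s + 1.72·4.8 = s² + 6.2s + 8.256 = 0.
So ω_n² = 8.256 ⇒ ω_n = 2.873 rad/s, and ζ = 6.2/(2ω_n) = 1.08.

ω_n = 2.87 rad/s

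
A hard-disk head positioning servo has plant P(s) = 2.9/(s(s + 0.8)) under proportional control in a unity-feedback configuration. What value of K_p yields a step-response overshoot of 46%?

K_p = 0.958

From %OS = 100·exp(−πζ/√(1−ζ²)) = 46%, ζ = −ln(0.46)/√(π²+ln²(0.46)) = 0.24.
Characteristic equation s² + 0.8s + 2.9K_p = 0 gives ζ = 0.8/(2√(2.9K_p)).
Setting ζ = 0.24: √(2.9K_p) = 0.8/(2·0.24) = 1.667, so K_p = 2.779/2.9 = 0.958.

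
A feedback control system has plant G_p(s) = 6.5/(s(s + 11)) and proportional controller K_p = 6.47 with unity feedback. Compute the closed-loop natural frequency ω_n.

ω_n = 6.48 rad/s

With unity feedback the closed-loop characteristic equation is s² + 11s + 6.47·6.5 = s² + 11s + 42.05 = 0.
Matching s² + 2ζω_n s + ω_n²: ω_n = √42.05 = 6.485 rad/s and 2ζω_n = 11, so ζ = 11/(2·6.485) = 0.848.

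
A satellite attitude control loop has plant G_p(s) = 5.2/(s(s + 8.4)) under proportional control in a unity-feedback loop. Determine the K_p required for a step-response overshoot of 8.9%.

From %OS = 100·exp(−πζ/√(1−ζ²)) = 8.9%, ζ = −ln(0.089)/√(π²+ln²(0.089)) = 0.6101.
Characteristic equation s² + 8.4s + 5.2K_p = 0 gives ζ = 8.4/(2√(5.2K_p)).
Setting ζ = 0.6101: √(5.2K_p) = 8.4/(2·0.6101) = 6.884, so K_p = 47.39/5.2 = 9.11.

K_p = 9.11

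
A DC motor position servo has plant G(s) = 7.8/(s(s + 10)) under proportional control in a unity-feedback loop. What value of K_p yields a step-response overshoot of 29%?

From %OS = 100·exp(−πζ/√(1−ζ²)) = 29%, ζ = −ln(0.29)/√(π²+ln²(0.29)) = 0.3666.
Characteristic equation s² + 10s + 7.8K_p = 0 gives ζ = 10/(2√(7.8K_p)).
Setting ζ = 0.3666: √(7.8K_p) = 10/(2·0.3666) = 13.64, so K_p = 186/7.8 = 23.8.

K_p = 23.8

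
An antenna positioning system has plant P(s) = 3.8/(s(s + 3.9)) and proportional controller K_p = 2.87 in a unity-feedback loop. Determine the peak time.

T_p = 1.18 s

The closed-loop denominator s² + 3.9s + 10.91 gives ω_n = √10.91 = 3.302 and ζ = 3.9/(2ω_n) = 0.5905.
Damped frequency ω_d = ω_n√(1−ζ²) = 2.665 rad/s, so peak time T_p = π/ω_d = 1.18 s.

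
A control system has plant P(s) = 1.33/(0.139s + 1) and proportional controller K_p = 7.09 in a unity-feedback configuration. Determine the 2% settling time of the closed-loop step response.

Closed loop: T(s) = K_p·P/(1+K_p·P) = 9.43/(0.139s + 1 + 9.43), with pole at s = −(1 + 9.43)/0.139 = −75.03.
τ = 1/75.03 = 0.01333 s, so 2% settling time ≈ 4τ = 0.0533 s.

T_s ≈ 0.0533 s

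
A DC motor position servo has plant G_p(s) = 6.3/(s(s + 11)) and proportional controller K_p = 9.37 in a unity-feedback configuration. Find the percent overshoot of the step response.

3.99%

Closed-loop characteristic equation: s² + 11s + 59.03 = 0, so ω_n = 7.683 rad/s and ζ = 11/(2·7.683) = 0.7159.
%OS = 100·exp(−πζ/√(1−ζ²)) = 100·exp(−π·0.7159/√0.4876) = 3.99%.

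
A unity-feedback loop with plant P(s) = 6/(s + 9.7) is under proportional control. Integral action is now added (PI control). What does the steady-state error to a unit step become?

Adding integral action puts a pole at s = 0 in the forward path, raising the system type to 1; a type-1 loop has zero steady-state error to a step.

0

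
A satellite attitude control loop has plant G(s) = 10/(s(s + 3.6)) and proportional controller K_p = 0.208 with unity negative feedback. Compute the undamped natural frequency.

ω_n = 1.44 rad/s

The closed-loop denominator is s(s+3.6) + 0.208·10 = s² + 3.6s + 2.08.
Matching s² + 2ζω_n s + ω_n²: ω_n = √2.08 = 1.442 rad/s and 2ζω_n = 3.6, so ζ = 3.6/(2·1.442) = 1.25.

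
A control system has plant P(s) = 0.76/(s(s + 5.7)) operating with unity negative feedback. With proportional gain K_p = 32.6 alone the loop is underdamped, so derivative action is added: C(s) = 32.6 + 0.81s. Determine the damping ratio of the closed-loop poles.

ζ = 0.634

Forward path: (32.6 + 0.81s)·0.76/(s(s+5.7)). The closed-loop characteristic equation is s² + (5.7 + 0.76·0.81)s + 0.76·32.6 = 0.
That is s² + 6.316s + 24.78 = 0, so ω_n = 4.978 rad/s and ζ = 6.316/(2·4.978) = 0.6344.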